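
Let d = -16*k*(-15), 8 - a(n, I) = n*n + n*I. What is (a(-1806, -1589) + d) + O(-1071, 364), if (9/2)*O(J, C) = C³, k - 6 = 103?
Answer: 41510270/9 ≈ 4.6123e+6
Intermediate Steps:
a(n, I) = 8 - n² - I*n (a(n, I) = 8 - (n*n + n*I) = 8 - (n² + I*n) = 8 + (-n² - I*n) = 8 - n² - I*n)
k = 109 (k = 6 + 103 = 109)
O(J, C) = 2*C³/9
d = 26160 (d = -16*109*(-15) = -1744*(-15) = 26160)
(a(-1806, -1589) + d) + O(-1071, 364) = ((8 - 1*(-1806)² - 1*(-1589)*(-1806)) + 26160) + (2/9)*364³ = ((8 - 1*3261636 - 2869734) + 26160) + (2/9)*48228544 = ((8 - 3261636 - 2869734) + 26160) + 96457088/9 = (-6131362 + 26160) + 96457088/9 = -6105202 + 96457088/9 = 41510270/9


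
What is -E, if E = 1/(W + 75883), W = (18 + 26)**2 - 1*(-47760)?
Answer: -1/125579 ≈ -7.9631e-6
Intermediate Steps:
W = 49696 (W = 44**2 + 47760 = 1936 + 47760 = 49696)
E = 1/125579 (E = 1/(49696 + 75883) = 1/125579 ≈ 7.9631e-6)
-E = -1*1/125579 = -1/125579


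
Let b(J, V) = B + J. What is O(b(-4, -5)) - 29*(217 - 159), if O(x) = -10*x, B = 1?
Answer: -1652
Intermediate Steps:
b(J, V) = 1 + J
O(b(-4, -5)) - 29*(217 - 159) = -10*(1 - 4) - 29*(217 - 159) = -10*(-3) - 29*58 = 30 - 1682 = -1652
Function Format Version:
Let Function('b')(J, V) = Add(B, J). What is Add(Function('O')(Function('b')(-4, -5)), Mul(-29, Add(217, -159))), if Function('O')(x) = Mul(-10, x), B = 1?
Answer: -1652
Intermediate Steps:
Function('b')(J, V) = Add(1, J)
Add(Function('O')(Function('b')(-4, -5)), Mul(-29, Add(217, -159))) = Add(Mul(-10, Add(1, -4)), Mul(-29, Add(217, -159))) = Add(Mul(-10, -3), Mul(-29, 58)) = Add(30, -1682) = -1652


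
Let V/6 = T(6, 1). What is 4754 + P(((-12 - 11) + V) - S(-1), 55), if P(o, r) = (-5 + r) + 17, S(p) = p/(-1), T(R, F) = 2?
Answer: 4821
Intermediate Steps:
S(p) = -p (S(p) = p*(-1) = -p)
V = 12 (V = 6*2 = 12)
P(o, r) = 12 + r
4754 + P(((-12 - 11) + V) - S(-1), 55) = 4754 + (12 + 55) = 4754 + 67 = 4821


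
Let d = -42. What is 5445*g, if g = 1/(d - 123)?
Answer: -33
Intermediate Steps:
g = -1/165 (g = 1/(-42 - 123) = 1/(-165) = -1/165 ≈ -0.0060606)
5445*g = 5445*(-1/165) = -33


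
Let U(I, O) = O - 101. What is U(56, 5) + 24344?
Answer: 24248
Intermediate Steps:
U(I, O) = -101 + O
U(56, 5) + 24344 = (-101 + 5) + 24344 = -96 + 24344 = 24248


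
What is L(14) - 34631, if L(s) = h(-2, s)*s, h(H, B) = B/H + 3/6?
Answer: -34722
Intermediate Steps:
h(H, B) = 1/2 + B/H (h(H, B) = B/H + 3*(1/6) = B/H + 1/2 = 1/2 + B/H)
L(s) = s*(1/2 - s/2) (L(s) = ((s + (1/2)*(-2))/(-2))*s = (-(s - 1)/2)*s = (-(-1 + s)/2)*s = (1/2 - s/2)*s = s*(1/2 - s/2))
L(14) - 34631 = (1/2)*14*(1 - 1*14) - 34631 = (1/2)*14*(1 - 14) - 34631 = (1/2)*14*(-13) - 34631 = -91 - 34631 = -34722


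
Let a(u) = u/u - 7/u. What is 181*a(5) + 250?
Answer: 888/5 ≈ 177.60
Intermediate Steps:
a(u) = 1 - 7/u
181*a(5) + 250 = 181*((-7 + 5)/5) + 250 = 181*((⅕)*(-2)) + 250 = 181*(-⅖) + 250 = -362/5 + 250 = 888/5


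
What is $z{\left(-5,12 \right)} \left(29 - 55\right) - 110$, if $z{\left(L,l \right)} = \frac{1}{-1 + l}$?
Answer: $- \frac{1236}{11} \approx -112.36$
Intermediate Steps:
$z{\left(-5,12 \right)} \left(29 - 55\right) - 110 = \frac{29 - 55}{-1 + 12} - 110 = \frac{1}{11} \left(-26\right) - 110 = - \frac{26}{11} - 110 = - \frac{1236}{11}$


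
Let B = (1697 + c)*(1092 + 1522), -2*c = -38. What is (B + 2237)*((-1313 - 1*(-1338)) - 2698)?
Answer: -11996052453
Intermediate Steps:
c = 19 (c = -½*(-38) = 19)
B = 4485624 (B = (1697 + 19)*(1092 + 1522) = 1716*2614 = 4485624)
(B + 2237)*((-1313 - 1*(-1338)) - 2698) = (4485624 + 2237)*((-1313 - 1*(-1338)) - 2698) = 4487861*((-1313 + 1338) - 2698) = 4487861*(25 - 2698) = 4487861*(-2673) = -11996052453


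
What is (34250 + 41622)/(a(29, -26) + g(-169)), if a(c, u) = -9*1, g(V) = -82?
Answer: -75872/91 ≈ -833.76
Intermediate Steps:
a(c, u) = -9
(34250 + 41622)/(a(29, -26) + g(-169)) = (34250 + 41622)/(-9 - 82) = 75872/(-91) = 75872*(-1/91) = -75872/91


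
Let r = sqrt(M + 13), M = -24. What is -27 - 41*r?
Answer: -27 - 41*I*sqrt(11) ≈ -27.0 - 135.98*I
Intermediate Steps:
r = I*sqrt(11) (r = sqrt(-24 + 13) = sqrt(-11) = I*sqrt(11) ≈ 3.3166*I)
-27 - 41*r = -27 - 41*I*sqrt(11)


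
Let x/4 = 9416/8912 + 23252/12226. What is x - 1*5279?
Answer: -17934390809/3404941 ≈ -5267.2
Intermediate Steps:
x = 40292730/3404941 (x = 4*(9416/8912 + 23252/12226) = 4*(9416*(1/8912) + 23252*(1/12226)) = 4*(1177/1114 + 11626/6113) = 4*(20146365/6809882) = 40292730/3404941 ≈ 11.834)
x - 1*5279 = 40292730/3404941 - 1*5279 = 40292730/3404941 - 5279 = -17934390809/3404941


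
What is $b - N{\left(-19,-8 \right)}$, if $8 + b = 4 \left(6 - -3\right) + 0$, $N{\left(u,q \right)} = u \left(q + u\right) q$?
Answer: $4132$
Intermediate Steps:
$N{\left(u,q \right)} = q u \left(q + u\right)$
$b = 28$ ($b = -8 + \left(4 \left(6 - -3\right) + 0\right) = -8 + \left(4 \left(6 + 3\right) + 0\right) = -8 + \left(4 \cdot 9 + 0\right) = -8 + \left(36 + 0\right) = -8 + 36 = 28$)
$b - N{\left(-19,-8 \right)} = 28 - \left(-8\right) \left(-19\right) \left(-8 - 19\right) = 28 - \left(-8\right) \left(-19\right) \left(-27\right) = 28 - -4104 = 28 + 4104 = 4132$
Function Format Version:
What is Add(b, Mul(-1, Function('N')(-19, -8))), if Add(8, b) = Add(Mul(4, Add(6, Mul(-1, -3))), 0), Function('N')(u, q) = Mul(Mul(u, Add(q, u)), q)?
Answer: 4132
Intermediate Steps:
Function('N')(u, q) = Mul(q, u, Add(q, u))
b = 28 (b = Add(-8, Add(Mul(4, Add(6, Mul(-1, -3))), 0)) = Add(-8, Add(Mul(4, Add(6, 3)), 0)) = Add(-8, Add(Mul(4, 9), 0)) = Add(-8, Add(36, 0)) = Add(-8, 36) = 28)
Add(b, Mul(-1, Function('N')(-19, -8))) = Add(28, Mul(-1, Mul(-8, -19, Add(-8, -19)))) = Add(28, Mul(-1, Mul(-8, -19, -27))) = Add(28, Mul(-1, -4104)) = Add(28, 4104) = 4132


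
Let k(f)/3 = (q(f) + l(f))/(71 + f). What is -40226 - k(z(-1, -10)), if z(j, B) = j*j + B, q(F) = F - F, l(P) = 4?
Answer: -1247012/31 ≈ -40226.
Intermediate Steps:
q(F) = 0
z(j, B) = B + j**2 (z(j, B) = j**2 + B = B + j**2)
k(f) = 12/(71 + f) (k(f) = 3*((0 + 4)/(71 + f)) = 3*(4/(71 + f)) = 12/(71 + f))
-40226 - k(z(-1, -10)) = -40226 - 12/(71 + (-10 + (-1)**2)) = -40226 - 12/(71 + (-10 + 1)) = -40226 - 12/(71 - 9) = -40226 - 12/62 = -40226 - 1*6/31 = -40226 - 6/31 = -1247012/31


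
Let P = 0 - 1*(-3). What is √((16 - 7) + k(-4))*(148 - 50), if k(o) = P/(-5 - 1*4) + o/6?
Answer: 196*√2 ≈ 277.19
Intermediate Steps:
P = 3 (P = 0 + 3 = 3)
k(o) = -⅓ + o/6 (k(o) = 3/(-5 - 1*4) + o/6 = 3/(-5 - 4) + o*(⅙) = 3/(-9) + o/6 = 3*(-⅑) + o/6 = -⅓ + o/6)
√((16 - 7) + k(-4))*(148 - 50) = √((16 - 7) + (-⅓ + (⅙)*(-4)))*(148 - 50) = √(9 + (-⅓ - ⅔))*98 = √(9 - 1)*98 = √8*98 = (2*√2)*98 = 196*√2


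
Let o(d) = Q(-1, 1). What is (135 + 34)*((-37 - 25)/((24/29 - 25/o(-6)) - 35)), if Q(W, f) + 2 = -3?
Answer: 151931/423 ≈ 359.17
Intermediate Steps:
Q(W, f) = -5 (Q(W, f) = -2 - 3 = -5)
o(d) = -5
(135 + 34)*((-37 - 25)/((24/29 - 25/o(-6)) - 35)) = (135 + 34)*((-37 - 25)/((24/29 - 25/(-5)) - 35)) = 169*(-62/((24*(1/29) - 25*(-1/5)) - 35)) = 169*(-62/((24/29 + 5) - 35)) = 169*(-62/(169/29 - 35)) = 169*(-62/(-846/29)) = 169*(-62*(-29/846)) = 169*(899/423) = 151931/423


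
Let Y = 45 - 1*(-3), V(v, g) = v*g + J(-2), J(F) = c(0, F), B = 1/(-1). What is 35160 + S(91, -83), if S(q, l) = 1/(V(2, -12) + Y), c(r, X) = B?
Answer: 808681/23 ≈ 35160.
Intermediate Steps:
B = -1
c(r, X) = -1
J(F) = -1
V(v, g) = -1 + g*v (V(v, g) = v*g - 1 = g*v - 1 = -1 + g*v)
Y = 48 (Y = 45 + 3 = 48)
S(q, l) = 1/23 (S(q, l) = 1/((-1 - 12*2) + 48) = 1/((-1 - 24) + 48) = 1/(-25 + 48) = 1/23)
35160 + S(91, -83) = 35160 + 1/23 = 808681/23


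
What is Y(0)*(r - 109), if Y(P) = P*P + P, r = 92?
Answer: 0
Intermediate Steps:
Y(P) = P + P² (Y(P) = P² + P = P + P²)
Y(0)*(r - 109) = (0*(1 + 0))*(92 - 109) = (0*1)*(-17) = 0*(-17) = 0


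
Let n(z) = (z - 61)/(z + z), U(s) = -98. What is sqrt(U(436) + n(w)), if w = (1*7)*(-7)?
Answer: I*sqrt(4747)/7 ≈ 9.8426*I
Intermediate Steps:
w = -49 (w = 7*(-7) = -49)
n(z) = (-61 + z)/(2*z) (n(z) = (-61 + z)/((2*z)) = (-61 + z)*(1/(2*z)) = (-61 + z)/(2*z))
sqrt(U(436) + n(w)) = sqrt(-98 + (1/2)*(-61 - 49)/(-49)) = sqrt(-98 + (1/2)*(-1/49)*(-110)) = sqrt(-98 + 55/49) = sqrt(-4747/49) = I*sqrt(4747)/7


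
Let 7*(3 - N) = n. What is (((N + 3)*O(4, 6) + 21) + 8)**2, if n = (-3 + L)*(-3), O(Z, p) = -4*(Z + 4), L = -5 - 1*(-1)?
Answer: 4489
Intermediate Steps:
L = -4 (L = -5 + 1 = -4)
O(Z, p) = -16 - 4*Z (O(Z, p) = -4*(4 + Z) = -16 - 4*Z)
n = 21 (n = (-3 - 4)*(-3) = -7*(-3) = 21)
N = 0 (N = 3 - 1/7*21 = 3 - 3 = 0)
(((N + 3)*O(4, 6) + 21) + 8)**2 = (((0 + 3)*(-16 - 4*4) + 21) + 8)**2 = ((3*(-16 - 16) + 21) + 8)**2 = ((3*(-32) + 21) + 8)**2 = ((-96 + 21) + 8)**2 = (-75 + 8)**2 = (-67)**2 = 4489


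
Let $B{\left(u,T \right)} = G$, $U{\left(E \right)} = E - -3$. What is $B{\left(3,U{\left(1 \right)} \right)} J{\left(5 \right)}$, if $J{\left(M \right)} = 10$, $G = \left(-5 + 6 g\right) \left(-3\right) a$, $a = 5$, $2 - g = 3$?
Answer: $1650$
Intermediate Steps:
$g = -1$ ($g = 2 - 3 = -1$)
$G = 165$ ($G = \left(-5 + 6 \left(-1\right)\right) \left(-3\right) 5 = \left(-5 - 6\right) \left(-3\right) 5 = \left(-11\right) \left(-3\right) 5 = 33 \cdot 5 = 165$)
$U{\left(E \right)} = 3 + E$ ($U{\left(E \right)} = E + 3 = 3 + E$)
$B{\left(u,T \right)} = 165$
$B{\left(3,U{\left(1 \right)} \right)} J{\left(5 \right)} = 165 \cdot 10 = 1650$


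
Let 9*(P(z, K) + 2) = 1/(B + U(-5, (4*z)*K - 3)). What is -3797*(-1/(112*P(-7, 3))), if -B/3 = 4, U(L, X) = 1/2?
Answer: -785979/46592 ≈ -16.869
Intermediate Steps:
U(L, X) = ½ (U(L, X) = 1*(½) = ½)
B = -12 (B = -3*4 = -12)
P(z, K) = -416/207 (P(z, K) = -2 + 1/(9*(-12 + ½)) = -2 + 1/(9*(-23/2)) = -2 + (⅑)*(-2/23) = -2 - 2/207 = -416/207)
-3797*(-1/(112*P(-7, 3))) = -3797/((-112*(-416/207))) = -3797/46592/207 = -3797*207/46592 = -785979/46592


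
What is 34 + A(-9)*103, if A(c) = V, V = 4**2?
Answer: 1682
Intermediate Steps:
V = 16
A(c) = 16
34 + A(-9)*103 = 34 + 16*103 = 34 + 1648 = 1682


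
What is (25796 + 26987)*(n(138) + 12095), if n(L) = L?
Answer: 645694439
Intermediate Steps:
(25796 + 26987)*(n(138) + 12095) = (25796 + 26987)*(138 + 12095) = 52783*12233 = 645694439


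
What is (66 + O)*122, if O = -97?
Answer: -3782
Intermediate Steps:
(66 + O)*122 = (66 - 97)*122 = -31*122 = -3782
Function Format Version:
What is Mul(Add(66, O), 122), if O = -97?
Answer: -3782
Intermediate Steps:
Mul(Add(66, O), 122) = Mul(Add(66, -97), 122) = Mul(-31, 122) = -3782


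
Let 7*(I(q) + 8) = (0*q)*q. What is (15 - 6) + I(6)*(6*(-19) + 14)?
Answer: 809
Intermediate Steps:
I(q) = -8 (I(q) = -8 + ((0*q)*q)/7 = -8 + (0*q)/7 = -8 + (⅐)*0 = -8 + 0 = -8)
(15 - 6) + I(6)*(6*(-19) + 14) = (15 - 6) - 8*(6*(-19) + 14) = 9 - 8*(-114 + 14) = 9 - 8*(-100) = 9 + 800 = 809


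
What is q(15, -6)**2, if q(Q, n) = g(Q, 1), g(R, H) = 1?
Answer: 1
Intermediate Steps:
q(Q, n) = 1
q(15, -6)**2 = 1**2 = 1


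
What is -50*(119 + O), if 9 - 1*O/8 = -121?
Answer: -57950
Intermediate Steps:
O = 1040 (O = 72 - 8*(-121) = 72 + 968 = 1040)
-50*(119 + O) = -50*(119 + 1040) = -50*1159 = -57950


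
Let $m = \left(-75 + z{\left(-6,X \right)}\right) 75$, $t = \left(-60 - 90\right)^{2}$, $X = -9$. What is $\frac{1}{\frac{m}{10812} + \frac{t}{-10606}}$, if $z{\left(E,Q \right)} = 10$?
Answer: $- \frac{19112012}{49162375} \approx -0.38875$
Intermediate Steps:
$t = 22500$ ($t = \left(-150\right)^{2} = 22500$)
$m = -4875$ ($m = \left(-75 + 10\right) 75 = \left(-65\right) 75 = -4875$)
$\frac{1}{\frac{m}{10812} + \frac{t}{-10606}} = \frac{1}{- \frac{4875}{10812} + \frac{22500}{-10606}} = \frac{1}{\left(-4875\right) \frac{1}{10812} + 22500 \left(- \frac{1}{10606}\right)} = \frac{1}{- \frac{1625}{3604} - \frac{11250}{5303}} = \frac{1}{- \frac{49162375}{19112012}} = - \frac{19112012}{49162375}$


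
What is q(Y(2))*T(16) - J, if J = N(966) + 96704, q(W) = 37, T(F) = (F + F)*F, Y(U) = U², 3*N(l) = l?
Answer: -78082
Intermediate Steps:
N(l) = l/3
T(F) = 2*F² (T(F) = (2*F)*F = 2*F²)
J = 97026 (J = (⅓)*966 + 96704 = 322 + 96704 = 97026)
q(Y(2))*T(16) - J = 37*(2*16²) - 1*97026 = 37*(2*256) - 97026 = 37*512 - 97026 = 18944 - 97026 = -78082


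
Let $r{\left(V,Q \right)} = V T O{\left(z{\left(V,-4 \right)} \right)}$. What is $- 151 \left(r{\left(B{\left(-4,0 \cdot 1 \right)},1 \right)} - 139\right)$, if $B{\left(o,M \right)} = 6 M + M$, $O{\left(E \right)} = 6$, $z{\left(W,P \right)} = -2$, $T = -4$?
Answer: $20989$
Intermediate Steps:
$B{\left(o,M \right)} = 7 M$
$r{\left(V,Q \right)} = - 24 V$ ($r{\left(V,Q \right)} = V \left(-4\right) 6 = - 4 V 6 = - 24 V$)
$- 151 \left(r{\left(B{\left(-4,0 \cdot 1 \right)},1 \right)} - 139\right) = - 151 \left(- 24 \cdot 7 \cdot 0 \cdot 1 - 139\right) = - 151 \left(- 24 \cdot 7 \cdot 0 - 139\right) = - 151 \left(\left(-24\right) 0 - 139\right) = - 151 \left(0 - 139\right) = \left(-151\right) \left(-139\right) = 20989$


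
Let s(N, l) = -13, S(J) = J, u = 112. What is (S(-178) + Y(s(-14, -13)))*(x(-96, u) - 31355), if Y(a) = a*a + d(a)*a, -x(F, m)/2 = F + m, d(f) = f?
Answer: -5021920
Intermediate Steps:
x(F, m) = -2*F - 2*m (x(F, m) = -2*(F + m) = -2*F - 2*m)
Y(a) = 2*a**2 (Y(a) = a*a + a*a = a**2 + a**2 = 2*a**2)
(S(-178) + Y(s(-14, -13)))*(x(-96, u) - 31355) = (-178 + 2*(-13)**2)*((-2*(-96) - 2*112) - 31355) = (-178 + 2*169)*((192 - 224) - 31355) = (-178 + 338)*(-32 - 31355) = 160*(-31387) = -5021920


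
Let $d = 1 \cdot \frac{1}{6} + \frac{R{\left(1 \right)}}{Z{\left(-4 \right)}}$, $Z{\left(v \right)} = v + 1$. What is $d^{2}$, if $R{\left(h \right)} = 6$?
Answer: $\frac{121}{36} \approx 3.3611$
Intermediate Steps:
$Z{\left(v \right)} = 1 + v$
$d = - \frac{11}{6}$ ($d = 1 \cdot \frac{1}{6} + \frac{6}{1 - 4} = 1 \cdot \frac{1}{6} + \frac{6}{-3} = \frac{1}{6} + 6 \left(- \frac{1}{3}\right) = \frac{1}{6} - 2 = - \frac{11}{6} \approx -1.8333$)
$d^{2} = \left(- \frac{11}{6}\right)^{2} = \frac{121}{36}$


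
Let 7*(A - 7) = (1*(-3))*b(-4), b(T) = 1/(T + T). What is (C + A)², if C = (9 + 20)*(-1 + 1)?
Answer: 156025/3136 ≈ 49.753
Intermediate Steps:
b(T) = 1/(2*T)
A = 395/56 (A = 7 + ((1*(-3))*((½)/(-4)))/7 = 7 + (-3*(-1)/(2*4))/7 = 7 + (-3*(-⅛))/7 = 7 + (⅐)*(3/8) = 7 + 3/56 = 395/56 ≈ 7.0536)
C = 0 (C = 29*0 = 0)
(C + A)² = (0 + 395/56)² = (395/56)² = 156025/3136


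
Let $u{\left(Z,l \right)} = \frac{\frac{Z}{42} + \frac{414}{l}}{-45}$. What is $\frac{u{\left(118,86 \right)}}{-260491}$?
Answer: $\frac{6884}{10585051785} \approx 6.5035 \cdot 10^{-7}$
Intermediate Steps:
$u{\left(Z,l \right)} = - \frac{46}{5 l} - \frac{Z}{1890}$ ($u{\left(Z,l \right)} = \left(Z \frac{1}{42} + \frac{414}{l}\right) \left(- \frac{1}{45}\right) = \left(\frac{Z}{42} + \frac{414}{l}\right) \left(- \frac{1}{45}\right) = \left(\frac{414}{l} + \frac{Z}{42}\right) \left(- \frac{1}{45}\right) = - \frac{46}{5 l} - \frac{Z}{1890}$)
$\frac{u{\left(118,86 \right)}}{-260491} = \frac{\frac{1}{1890} \cdot \frac{1}{86} \left(-17388 - 118 \cdot 86\right)}{-260491} = \frac{1}{1890} \cdot \frac{1}{86} \left(-17388 - 10148\right) \left(- \frac{1}{260491}\right) = \frac{1}{1890} \cdot \frac{1}{86} \left(-27536\right) \left(- \frac{1}{260491}\right) = \left(- \frac{6884}{40635}\right) \left(- \frac{1}{260491}\right) = \frac{6884}{10585051785}$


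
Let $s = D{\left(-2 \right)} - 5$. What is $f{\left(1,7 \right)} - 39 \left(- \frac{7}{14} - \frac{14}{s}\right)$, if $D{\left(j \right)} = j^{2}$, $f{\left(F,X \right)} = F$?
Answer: $- \frac{1051}{2} \approx -525.5$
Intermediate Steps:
$s = -1$ ($s = \left(-2\right)^{2} - 5 = 4 - 5 = -1$)
$f{\left(1,7 \right)} - 39 \left(- \frac{7}{14} - \frac{14}{s}\right) = 1 - 39 \left(- \frac{7}{14} - \frac{14}{-1}\right) = 1 - 39 \left(\left(-7\right) \frac{1}{14} - -14\right) = 1 - 39 \left(- \frac{1}{2} + 14\right) = 1 - \frac{1053}{2} = - \frac{1051}{2}$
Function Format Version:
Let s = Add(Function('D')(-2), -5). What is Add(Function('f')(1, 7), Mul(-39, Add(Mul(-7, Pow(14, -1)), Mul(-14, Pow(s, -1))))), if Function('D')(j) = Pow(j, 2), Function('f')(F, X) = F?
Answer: Rational(-1051, 2) ≈ -525.50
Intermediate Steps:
s = -1 (s = Add(Pow(-2, 2), -5) = Add(4, -5) = -1)
Add(Function('f')(1, 7), Mul(-39, Add(Mul(-7, Pow(14, -1)), Mul(-14, Pow(s, -1))))) = Add(1, Mul(-39, Add(Mul(-7, Pow(14, -1)), Mul(-14, Pow(-1, -1))))) = Add(1, Mul(-39, Add(Mul(-7, Rational(1, 14)), Mul(-14, -1)))) = Add(1, Mul(-39, Add(Rational(-1, 2), 14))) = Add(1, Mul(-39, Rational(27, 2))) = Add(1, Rational(-1053, 2)) = Rational(-1051, 2)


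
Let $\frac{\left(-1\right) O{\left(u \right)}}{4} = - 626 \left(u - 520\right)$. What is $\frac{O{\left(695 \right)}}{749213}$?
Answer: $\frac{438200}{749213} \approx 0.58488$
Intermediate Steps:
$O{\left(u \right)} = -1302080 + 2504 u$ ($O{\left(u \right)} = - 4 \left(- 626 \left(u - 520\right)\right) = - 4 \left(- 626 \left(-520 + u\right)\right) = - 4 \left(325520 - 626 u\right) = -1302080 + 2504 u$)
$\frac{O{\left(695 \right)}}{749213} = \frac{-1302080 + 2504 \cdot 695}{749213} = \left(-1302080 + 1740280\right) \frac{1}{749213} = 438200 \cdot \frac{1}{749213} = \frac{438200}{749213}$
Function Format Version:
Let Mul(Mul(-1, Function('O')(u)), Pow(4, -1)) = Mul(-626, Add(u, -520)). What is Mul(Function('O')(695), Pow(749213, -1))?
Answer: Rational(438200, 749213) ≈ 0.58488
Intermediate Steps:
Function('O')(u) = Add(-1302080, Mul(2504, u)) (Function('O')(u) = Mul(-4, Mul(-626, Add(u, -520))) = Mul(-4, Mul(-626, Add(-520, u))) = Mul(-4, Add(325520, Mul(-626, u))) = Add(-1302080, Mul(2504, u)))
Mul(Function('O')(695), Pow(749213, -1)) = Mul(Add(-1302080, Mul(2504, 695)), Pow(749213, -1)) = Mul(Add(-1302080, 1740280), Rational(1, 749213)) = Mul(438200, Rational(1, 749213)) = Rational(438200, 749213)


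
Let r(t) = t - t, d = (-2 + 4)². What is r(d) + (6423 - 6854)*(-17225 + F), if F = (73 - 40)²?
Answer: 6954616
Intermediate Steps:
F = 1089 (F = 33² = 1089)
d = 4 (d = 2² = 4)
r(t) = 0
r(d) + (6423 - 6854)*(-17225 + F) = 0 + (6423 - 6854)*(-17225 + 1089) = 0 - 431*(-16136) = 0 + 6954616 = 6954616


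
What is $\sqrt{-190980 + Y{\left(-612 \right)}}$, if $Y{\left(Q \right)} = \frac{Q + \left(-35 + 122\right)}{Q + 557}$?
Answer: $\frac{5 i \sqrt{924297}}{11} \approx 437.0 i$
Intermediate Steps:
$Y{\left(Q \right)} = \frac{87 + Q}{557 + Q}$ ($Y{\left(Q \right)} = \frac{Q + 87}{557 + Q} = \frac{87 + Q}{557 + Q}$)
$\sqrt{-190980 + Y{\left(-612 \right)}} = \sqrt{-190980 + \frac{87 - 612}{557 - 612}} = \sqrt{-190980 + \frac{1}{-55} \left(-525\right)} = \sqrt{-190980 - - \frac{105}{11}} = \sqrt{-190980 + \frac{105}{11}} = \sqrt{- \frac{2100675}{11}} = \frac{5 i \sqrt{924297}}{11}$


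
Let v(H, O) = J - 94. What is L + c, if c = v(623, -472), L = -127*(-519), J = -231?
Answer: 65588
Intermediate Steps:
L = 65913
v(H, O) = -325 (v(H, O) = -231 - 94 = -325)
c = -325
L + c = 65913 - 325 = 65588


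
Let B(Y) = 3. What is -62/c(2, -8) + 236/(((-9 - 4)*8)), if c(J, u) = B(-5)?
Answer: -1789/78 ≈ -22.936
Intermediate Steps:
c(J, u) = 3
-62/c(2, -8) + 236/(((-9 - 4)*8)) = -62/3 + 236/(((-9 - 4)*8)) = -62*⅓ + 236/((-13*8)) = -62/3 + 236/(-104) = -62/3 + 236*(-1/104) = -62/3 - 59/26 = -1789/78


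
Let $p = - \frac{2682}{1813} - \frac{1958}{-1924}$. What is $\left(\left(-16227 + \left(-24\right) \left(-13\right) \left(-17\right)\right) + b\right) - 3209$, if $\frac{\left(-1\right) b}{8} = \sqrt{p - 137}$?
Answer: $-24740 - \frac{12 i \sqrt{692604406}}{3367} \approx -24740.0 - 93.795 i$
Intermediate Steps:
$p = - \frac{21761}{47138}$ ($p = \left(-2682\right) \frac{1}{1813} - - \frac{979}{962} = - \frac{2682}{1813} + \frac{979}{962} = - \frac{21761}{47138} \approx -0.46164$)
$b = - \frac{12 i \sqrt{692604406}}{3367}$ ($b = - 8 \sqrt{- \frac{21761}{47138} - 137} = - 8 \sqrt{- \frac{6479667}{47138}} = - 8 \frac{3 i \sqrt{692604406}}{6734} = - \frac{12 i \sqrt{692604406}}{3367} \approx - 93.795 i$)
$\left(\left(-16227 + \left(-24\right) \left(-13\right) \left(-17\right)\right) + b\right) - 3209 = \left(\left(-16227 + \left(-24\right) \left(-13\right) \left(-17\right)\right) - \frac{12 i \sqrt{692604406}}{3367}\right) - 3209 = \left(\left(-16227 + 312 \left(-17\right)\right) - \frac{12 i \sqrt{692604406}}{3367}\right) - 3209 = \left(\left(-16227 - 5304\right) - \frac{12 i \sqrt{692604406}}{3367}\right) - 3209 = \left(-21531 - \frac{12 i \sqrt{692604406}}{3367}\right) - 3209 = -24740 - \frac{12 i \sqrt{692604406}}{3367}$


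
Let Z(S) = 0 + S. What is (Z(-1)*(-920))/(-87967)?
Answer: -920/87967 ≈ -0.010458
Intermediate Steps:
Z(S) = S
(Z(-1)*(-920))/(-87967) = -1*(-920)/(-87967) = 920*(-1/87967) = -920/87967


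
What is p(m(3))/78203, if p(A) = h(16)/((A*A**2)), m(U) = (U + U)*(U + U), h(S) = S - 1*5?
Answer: 11/3648639168 ≈ 3.0148e-9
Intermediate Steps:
h(S) = -5 + S (h(S) = S - 5 = -5 + S)
m(U) = 4*U**2 (m(U) = (2*U)*(2*U) = 4*U**2)
p(A) = 11/A**3 (p(A) = (-5 + 16)/((A*A**2)) = 11/(A**3) = 11/A**3)
p(m(3))/78203 = (11/(4*3**2)**3)/78203 = (11/(4*9)**3)*(1/78203) = (11/36**3)*(1/78203) = (11*(1/46656))*(1/78203) = (11/46656)*(1/78203) = 11/3648639168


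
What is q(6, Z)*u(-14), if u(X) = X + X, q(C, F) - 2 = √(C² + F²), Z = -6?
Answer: -56 - 168*√2 ≈ -293.59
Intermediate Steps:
q(C, F) = 2 + √(C² + F²)
u(X) = 2*X
q(6, Z)*u(-14) = (2 + √(6² + (-6)²))*(2*(-14)) = (2 + √(36 + 36))*(-28) = (2 + √72)*(-28) = (2 + 6*√2)*(-28) = -56 - 168*√2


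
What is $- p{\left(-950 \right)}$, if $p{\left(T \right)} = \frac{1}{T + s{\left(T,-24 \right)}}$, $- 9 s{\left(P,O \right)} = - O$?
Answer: $\frac{3}{2858} \approx 0.0010497$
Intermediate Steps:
$s{\left(P,O \right)} = \frac{O}{9}$ ($s{\left(P,O \right)} = - \frac{\left(-1\right) O}{9} = \frac{O}{9}$)
$p{\left(T \right)} = \frac{1}{- \frac{8}{3} + T}$ ($p{\left(T \right)} = \frac{1}{T + \frac{1}{9} \left(-24\right)} = \frac{1}{T - \frac{8}{3}} = \frac{1}{- \frac{8}{3} + T}$)
$- p{\left(-950 \right)} = - \frac{3}{-8 + 3 \left(-950\right)} = - \frac{3}{-8 - 2850} = - \frac{3}{-2858} = - \frac{3 \left(-1\right)}{2858} = \left(-1\right) \left(- \frac{3}{2858}\right) = \frac{3}{2858}$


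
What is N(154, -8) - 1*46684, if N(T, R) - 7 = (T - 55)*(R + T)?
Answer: -32223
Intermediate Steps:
N(T, R) = 7 + (-55 + T)*(R + T) (N(T, R) = 7 + (T - 55)*(R + T) = 7 + (-55 + T)*(R + T))
N(154, -8) - 1*46684 = (7 + 154**2 - 55*(-8) - 55*154 - 8*154) - 1*46684 = (7 + 23716 + 440 - 8470 - 1232) - 46684 = 14461 - 46684 = -32223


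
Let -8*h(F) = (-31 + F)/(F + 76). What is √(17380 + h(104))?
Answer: √250271270/120 ≈ 131.83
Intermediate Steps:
h(F) = -(-31 + F)/(8*(76 + F)) (h(F) = -(-31 + F)/(8*(F + 76)) = -(-31 + F)/(8*(76 + F)))
√(17380 + h(104)) = √(17380 + (31 - 1*104)/(8*(76 + 104))) = √(17380 + (⅛)*(31 - 104)/180) = √(17380 + (⅛)*(1/180)*(-73)) = √(17380 - 73/1440) = √(25027127/1440) = √250271270/120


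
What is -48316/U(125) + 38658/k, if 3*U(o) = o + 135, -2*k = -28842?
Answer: -173353669/312455 ≈ -554.81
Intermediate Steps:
k = 14421 (k = -½*(-28842) = 14421)
U(o) = 45 + o/3 (U(o) = (o + 135)/3 = (135 + o)/3 = 45 + o/3)
-48316/U(125) + 38658/k = -48316/(45 + (⅓)*125) + 38658/14421 = -48316/(45 + 125/3) + 38658*(1/14421) = -48316/260/3 + 12886/4807 = -48316*3/260 + 12886/4807 = -36237/65 + 12886/4807 = -173353669/312455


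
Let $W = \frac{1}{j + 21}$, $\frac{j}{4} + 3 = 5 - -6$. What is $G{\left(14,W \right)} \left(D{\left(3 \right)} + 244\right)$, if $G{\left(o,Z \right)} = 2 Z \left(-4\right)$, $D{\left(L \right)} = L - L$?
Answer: $- \frac{1952}{53} \approx -36.83$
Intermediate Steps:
$j = 32$ ($j = -12 + 4 \left(5 - -6\right) = -12 + 4 \left(5 + 6\right) = -12 + 4 \cdot 11 = -12 + 44 = 32$)
$D{\left(L \right)} = 0$
$W = \frac{1}{53}$ ($W = \frac{1}{32 + 21} = \frac{1}{53} \approx 0.018868$)
$G{\left(o,Z \right)} = - 8 Z$
$G{\left(14,W \right)} \left(D{\left(3 \right)} + 244\right) = \left(-8\right) \frac{1}{53} \left(0 + 244\right) = \left(- \frac{8}{53}\right) 244 = - \frac{1952}{53}$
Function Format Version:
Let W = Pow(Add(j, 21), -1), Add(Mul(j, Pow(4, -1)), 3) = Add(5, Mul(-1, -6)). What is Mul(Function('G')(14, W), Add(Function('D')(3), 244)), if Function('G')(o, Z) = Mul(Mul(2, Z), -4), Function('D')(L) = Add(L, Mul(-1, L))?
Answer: Rational(-1952, 53) ≈ -36.830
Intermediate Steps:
j = 32 (j = Add(-12, Mul(4, Add(5, Mul(-1, -6)))) = Add(-12, Mul(4, Add(5, 6))) = Add(-12, Mul(4, 11)) = Add(-12, 44) = 32)
Function('D')(L) = 0
W = Rational(1, 53) (W = Pow(Add(32, 21), -1) = Pow(53, -1) = Rational(1, 53) ≈ 0.018868)
Function('G')(o, Z) = Mul(-8, Z)
Mul(Function('G')(14, W), Add(Function('D')(3), 244)) = Mul(Mul(-8, Rational(1, 53)), Add(0, 244)) = Mul(Rational(-8, 53), 244) = Rational(-1952, 53)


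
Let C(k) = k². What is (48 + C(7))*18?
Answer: 1746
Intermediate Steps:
(48 + C(7))*18 = (48 + 7²)*18 = (48 + 49)*18 = 97*18 = 1746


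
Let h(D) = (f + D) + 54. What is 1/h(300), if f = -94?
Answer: 1/260 ≈ 0.0038462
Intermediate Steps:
h(D) = -40 + D (h(D) = (-94 + D) + 54 = -40 + D)
1/h(300) = 1/(-40 + 300) = 1/260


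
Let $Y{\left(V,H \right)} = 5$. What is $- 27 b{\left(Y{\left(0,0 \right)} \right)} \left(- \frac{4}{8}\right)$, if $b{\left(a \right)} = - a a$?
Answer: $- \frac{675}{2} \approx -337.5$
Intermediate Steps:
$b{\left(a \right)} = - a^{2}$
$- 27 b{\left(Y{\left(0,0 \right)} \right)} \left(- \frac{4}{8}\right) = - 27 \left(- 5^{2}\right) \left(- \frac{4}{8}\right) = - 27 \left(\left(-1\right) 25\right) \left(\left(-4\right) \frac{1}{8}\right) = \left(-27\right) \left(-25\right) \left(- \frac{1}{2}\right) = 675 \left(- \frac{1}{2}\right) = - \frac{675}{2}$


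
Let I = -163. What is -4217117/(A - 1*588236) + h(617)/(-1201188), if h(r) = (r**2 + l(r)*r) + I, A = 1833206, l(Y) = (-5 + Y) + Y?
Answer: -1080557637571/249240504060 ≈ -4.3354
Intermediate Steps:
l(Y) = -5 + 2*Y
h(r) = -163 + r**2 + r*(-5 + 2*r) (h(r) = (r**2 + (-5 + 2*r)*r) - 163 = (r**2 + r*(-5 + 2*r)) - 163 = -163 + r**2 + r*(-5 + 2*r))
-4217117/(A - 1*588236) + h(617)/(-1201188) = -4217117/(1833206 - 1*588236) + (-163 - 5*617 + 3*617**2)/(-1201188) = -4217117/(1833206 - 588236) + (-163 - 3085 + 3*380689)*(-1/1201188) = -4217117/1244970 + (-163 - 3085 + 1142067)*(-1/1201188) = -4217117*1/1244970 + 1138819*(-1/1201188) = -4217117/1244970 - 1138819/1201188 = -1080557637571/249240504060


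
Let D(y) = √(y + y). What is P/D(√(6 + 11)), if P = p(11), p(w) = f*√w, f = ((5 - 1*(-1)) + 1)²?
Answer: 49*17^(¾)*√22/34 ≈ 56.593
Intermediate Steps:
f = 49 (f = ((5 + 1) + 1)² = (6 + 1)² = 7² = 49)
D(y) = √2*√y (D(y) = √(2*y) = √2*√y)
p(w) = 49*√w
P = 49*√11 ≈ 162.51
P/D(√(6 + 11)) = (49*√11)/((√2*√(√(6 + 11)))) = (49*√11)/((√2*√(√17))) = (49*√11)/((√2*17^(¼))) = (49*√11)*(√2*17^(¾)/34) = 49*17^(¾)*√22/34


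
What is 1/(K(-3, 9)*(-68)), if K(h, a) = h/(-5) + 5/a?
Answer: -45/3536 ≈ -0.012726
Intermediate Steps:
K(h, a) = 5/a - h/5 (K(h, a) = h*(-⅕) + 5/a = -h/5 + 5/a = 5/a - h/5)
1/(K(-3, 9)*(-68)) = 1/((5/9 - ⅕*(-3))*(-68)) = 1/((5*(⅑) + ⅗)*(-68)) = 1/((5/9 + ⅗)*(-68)) = 1/((52/45)*(-68)) = 1/(-3536/45) = -45/3536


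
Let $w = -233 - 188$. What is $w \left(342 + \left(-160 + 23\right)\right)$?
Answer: $-86305$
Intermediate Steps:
$w = -421$ ($w = -233 - 188 = -421$)
$w \left(342 + \left(-160 + 23\right)\right) = - 421 \left(342 + \left(-160 + 23\right)\right) = - 421 \left(342 - 137\right) = \left(-421\right) 205 = -86305$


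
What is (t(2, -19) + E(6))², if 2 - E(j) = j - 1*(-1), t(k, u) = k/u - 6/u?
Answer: 8281/361 ≈ 22.939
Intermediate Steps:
t(k, u) = -6/u + k/u
E(j) = 1 - j (E(j) = 2 - (j - 1*(-1)) = 2 - (j + 1) = 2 - (1 + j) = 2 + (-1 - j) = 1 - j)
(t(2, -19) + E(6))² = ((-6 + 2)/(-19) + (1 - 1*6))² = (-1/19*(-4) + (1 - 6))² = (4/19 - 5)² = (-91/19)² = 8281/361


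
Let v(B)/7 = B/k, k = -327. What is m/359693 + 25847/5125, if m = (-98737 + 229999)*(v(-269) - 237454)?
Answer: -424638344694071/4900817125 ≈ -86646.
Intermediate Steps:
v(B) = -7*B/327 (v(B) = 7*(B/(-327)) = 7*(B*(-1/327)) = 7*(-B/327) = -7*B/327)
m = -3397304488550/109 (m = (-98737 + 229999)*(-7/327*(-269) - 237454) = 131262*(1883/327 - 237454) = 131262*(-77645575/327) = -3397304488550/109 ≈ -3.1168e+10)
m/359693 + 25847/5125 = -3397304488550/109/359693 + 25847/5125 = -3397304488550/109*1/359693 + 25847*(1/5125) = -3397304488550/39206537 + 25847/5125 = -424638344694071/4900817125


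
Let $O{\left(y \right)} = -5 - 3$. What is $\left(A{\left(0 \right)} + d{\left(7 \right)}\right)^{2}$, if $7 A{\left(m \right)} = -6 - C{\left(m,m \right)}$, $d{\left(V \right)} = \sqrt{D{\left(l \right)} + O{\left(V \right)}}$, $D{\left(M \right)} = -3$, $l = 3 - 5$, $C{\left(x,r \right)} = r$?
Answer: $\frac{\left(6 - 7 i \sqrt{11}\right)^{2}}{49} \approx -10.265 - 5.6856 i$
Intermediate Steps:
$l = -2$
$O{\left(y \right)} = -8$
$d{\left(V \right)} = i \sqrt{11}$ ($d{\left(V \right)} = \sqrt{-3 - 8} = \sqrt{-11} = i \sqrt{11}$)
$A{\left(m \right)} = - \frac{6}{7} - \frac{m}{7}$ ($A{\left(m \right)} = \frac{-6 - m}{7} = - \frac{6}{7} - \frac{m}{7}$)
$\left(A{\left(0 \right)} + d{\left(7 \right)}\right)^{2} = \left(\left(- \frac{6}{7} - 0\right) + i \sqrt{11}\right)^{2} = \left(\left(- \frac{6}{7} + 0\right) + i \sqrt{11}\right)^{2} = \left(- \frac{6}{7} + i \sqrt{11}\right)^{2}$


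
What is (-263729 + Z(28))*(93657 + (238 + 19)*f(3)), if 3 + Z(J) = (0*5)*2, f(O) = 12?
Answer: -25513697412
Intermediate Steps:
Z(J) = -3 (Z(J) = -3 + (0*5)*2 = -3 + 0*2 = -3 + 0 = -3)
(-263729 + Z(28))*(93657 + (238 + 19)*f(3)) = (-263729 - 3)*(93657 + (238 + 19)*12) = -263732*(93657 + 257*12) = -263732*(93657 + 3084) = -263732*96741 = -25513697412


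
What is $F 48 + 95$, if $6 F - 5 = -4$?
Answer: $103$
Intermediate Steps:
$F = \frac{1}{6}$ ($F = \frac{5}{6} + \frac{1}{6} \left(-4\right) = \frac{5}{6} - \frac{2}{3} = \frac{1}{6} \approx 0.16667$)
$F 48 + 95 = \frac{1}{6} \cdot 48 + 95 = 8 + 95 = 103$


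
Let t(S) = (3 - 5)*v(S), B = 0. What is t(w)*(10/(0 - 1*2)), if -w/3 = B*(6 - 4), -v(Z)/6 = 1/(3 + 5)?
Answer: -15/2 ≈ -7.5000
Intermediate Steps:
v(Z) = -¾ (v(Z) = -6/(3 + 5) = -6/8 = -6*⅛ = -¾)
w = 0 (w = -0*(6 - 4) = -0*2 = -3*0 = 0)
t(S) = 3/2 (t(S) = (3 - 5)*(-¾) = -2*(-¾) = 3/2)
t(w)*(10/(0 - 1*2)) = 3*(10/(0 - 1*2))/2 = 3*(10/(0 - 2))/2 = 3*(10/(-2))/2 = 3*(10*(-½))/2 = (3/2)*(-5) = -15/2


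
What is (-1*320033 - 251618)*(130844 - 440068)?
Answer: 176768208824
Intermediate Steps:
(-1*320033 - 251618)*(130844 - 440068) = (-320033 - 251618)*(-309224) = -571651*(-309224) = 176768208824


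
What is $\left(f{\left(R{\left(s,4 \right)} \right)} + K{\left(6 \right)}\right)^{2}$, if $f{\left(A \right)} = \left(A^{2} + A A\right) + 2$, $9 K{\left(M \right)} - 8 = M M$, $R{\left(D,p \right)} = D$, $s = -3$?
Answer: $\frac{50176}{81} \approx 619.46$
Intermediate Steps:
$K{\left(M \right)} = \frac{8}{9} + \frac{M^{2}}{9}$ ($K{\left(M \right)} = \frac{8}{9} + \frac{M M}{9} = \frac{8}{9} + \frac{M^{2}}{9}$)
$f{\left(A \right)} = 2 + 2 A^{2}$ ($f{\left(A \right)} = \left(A^{2} + A^{2}\right) + 2 = 2 A^{2} + 2 = 2 + 2 A^{2}$)
$\left(f{\left(R{\left(s,4 \right)} \right)} + K{\left(6 \right)}\right)^{2} = \left(\left(2 + 2 \left(-3\right)^{2}\right) + \left(\frac{8}{9} + \frac{6^{2}}{9}\right)\right)^{2} = \left(\left(2 + 2 \cdot 9\right) + \left(\frac{8}{9} + \frac{1}{9} \cdot 36\right)\right)^{2} = \left(\left(2 + 18\right) + \left(\frac{8}{9} + 4\right)\right)^{2} = \left(20 + \frac{44}{9}\right)^{2} = \left(\frac{224}{9}\right)^{2} = \frac{50176}{81}$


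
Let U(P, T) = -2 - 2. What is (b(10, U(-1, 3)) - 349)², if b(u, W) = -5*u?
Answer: 159201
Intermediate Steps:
U(P, T) = -4
(b(10, U(-1, 3)) - 349)² = (-5*10 - 349)² = (-50 - 349)² = (-399)² = 159201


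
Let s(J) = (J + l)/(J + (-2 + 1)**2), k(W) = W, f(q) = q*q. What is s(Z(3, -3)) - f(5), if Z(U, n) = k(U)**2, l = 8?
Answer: -233/10 ≈ -23.300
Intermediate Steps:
f(q) = q**2
Z(U, n) = U**2
s(J) = (8 + J)/(1 + J) (s(J) = (J + 8)/(J + (-2 + 1)**2) = (8 + J)/(J + (-1)**2) = (8 + J)/(J + 1) = (8 + J)/(1 + J))
s(Z(3, -3)) - f(5) = (8 + 3**2)/(1 + 3**2) - 1*5**2 = (8 + 9)/(1 + 9) - 1*25 = 17/10 - 25 = -233/10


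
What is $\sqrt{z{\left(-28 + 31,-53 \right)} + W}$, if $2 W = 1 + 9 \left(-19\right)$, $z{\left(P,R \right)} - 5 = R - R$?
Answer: $4 i \sqrt{5} \approx 8.9443 i$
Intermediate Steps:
$z{\left(P,R \right)} = 5$ ($z{\left(P,R \right)} = 5 + \left(R - R\right) = 5 + 0 = 5$)
$W = -85$ ($W = \frac{1 + 9 \left(-19\right)}{2} = \frac{1 - 171}{2} = \frac{1}{2} \left(-170\right) = -85$)
$\sqrt{z{\left(-28 + 31,-53 \right)} + W} = \sqrt{5 - 85} = \sqrt{-80} = 4 i \sqrt{5}$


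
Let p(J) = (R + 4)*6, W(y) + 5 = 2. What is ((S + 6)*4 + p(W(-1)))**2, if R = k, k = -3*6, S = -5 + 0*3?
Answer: 6400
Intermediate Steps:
S = -5 (S = -5 + 0 = -5)
k = -18
W(y) = -3 (W(y) = -5 + 2 = -3)
R = -18
p(J) = -84 (p(J) = (-18 + 4)*6 = -14*6 = -84)
((S + 6)*4 + p(W(-1)))**2 = ((-5 + 6)*4 - 84)**2 = (1*4 - 84)**2 = (4 - 84)**2 = (-80)**2 = 6400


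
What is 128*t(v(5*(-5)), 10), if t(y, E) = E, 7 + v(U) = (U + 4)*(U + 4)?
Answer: 1280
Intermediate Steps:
v(U) = -7 + (4 + U)² (v(U) = -7 + (U + 4)*(U + 4) = -7 + (4 + U)*(4 + U) = -7 + (4 + U)²)
128*t(v(5*(-5)), 10) = 128*10 = 1280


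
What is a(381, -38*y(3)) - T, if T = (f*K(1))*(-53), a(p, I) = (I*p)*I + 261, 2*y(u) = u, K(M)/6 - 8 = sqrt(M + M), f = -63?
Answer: 1077858 - 20034*sqrt(2) ≈ 1.0495e+6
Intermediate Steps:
K(M) = 48 + 6*sqrt(2)*sqrt(M) (K(M) = 48 + 6*sqrt(M + M) = 48 + 6*sqrt(2*M) = 48 + 6*(sqrt(2)*sqrt(M)) = 48 + 6*sqrt(2)*sqrt(M))
y(u) = u/2
a(p, I) = 261 + p*I**2 (a(p, I) = p*I**2 + 261 = 261 + p*I**2)
T = 160272 + 20034*sqrt(2) (T = -63*(48 + 6*sqrt(2)*sqrt(1))*(-53) = -63*(48 + 6*sqrt(2)*1)*(-53) = -63*(48 + 6*sqrt(2))*(-53) = (-3024 - 378*sqrt(2))*(-53) = 160272 + 20034*sqrt(2) ≈ 1.8860e+5)
a(381, -38*y(3)) - T = (261 + 381*(-19*3)**2) - (160272 + 20034*sqrt(2)) = (261 + 381*(-38*3/2)**2) + (-160272 - 20034*sqrt(2)) = (261 + 381*(-57)**2) + (-160272 - 20034*sqrt(2)) = (261 + 381*3249) + (-160272 - 20034*sqrt(2)) = (261 + 1237869) + (-160272 - 20034*sqrt(2)) = 1238130 + (-160272 - 20034*sqrt(2)) = 1077858 - 20034*sqrt(2)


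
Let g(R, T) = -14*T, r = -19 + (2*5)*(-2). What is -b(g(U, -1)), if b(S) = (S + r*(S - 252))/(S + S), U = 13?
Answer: -332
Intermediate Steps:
r = -39 (r = -19 + 10*(-2) = -19 - 20 = -39)
b(S) = (9828 - 38*S)/(2*S) (b(S) = (S - 39*(S - 252))/(S + S) = (S - 39*(-252 + S))/((2*S)) = (S + (9828 - 39*S))*(1/(2*S)) = (9828 - 38*S)*(1/(2*S)) = (9828 - 38*S)/(2*S))
-b(g(U, -1)) = -(-19 + 4914/((-14*(-1)))) = -(-19 + 4914/14) = -(-19 + 4914*(1/14)) = -(-19 + 351) = -1*332 = -332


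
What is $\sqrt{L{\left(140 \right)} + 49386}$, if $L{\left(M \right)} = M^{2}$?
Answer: $\sqrt{68986} \approx 262.65$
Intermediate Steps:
$\sqrt{L{\left(140 \right)} + 49386} = \sqrt{140^{2} + 49386} = \sqrt{19600 + 49386} = \sqrt{68986}$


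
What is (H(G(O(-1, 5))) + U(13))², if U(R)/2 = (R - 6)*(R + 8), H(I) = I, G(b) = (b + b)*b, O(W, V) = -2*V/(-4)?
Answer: 375769/4 ≈ 93942.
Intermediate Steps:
O(W, V) = V/2 (O(W, V) = -2*V*(-¼) = V/2)
G(b) = 2*b² (G(b) = (2*b)*b = 2*b²)
U(R) = 2*(-6 + R)*(8 + R) (U(R) = 2*((R - 6)*(R + 8)) = 2*((-6 + R)*(8 + R)) = 2*(-6 + R)*(8 + R))
(H(G(O(-1, 5))) + U(13))² = (2*((½)*5)² + (-96 + 2*13² + 4*13))² = (2*(5/2)² + (-96 + 2*169 + 52))² = (2*(25/4) + (-96 + 338 + 52))² = (25/2 + 294)² = (613/2)² = 375769/4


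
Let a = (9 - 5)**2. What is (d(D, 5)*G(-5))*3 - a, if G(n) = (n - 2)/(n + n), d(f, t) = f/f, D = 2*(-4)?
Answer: -139/10 ≈ -13.900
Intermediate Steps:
D = -8
d(f, t) = 1
G(n) = (-2 + n)/(2*n) (G(n) = (-2 + n)/((2*n)) = (-2 + n)*(1/(2*n)) = (-2 + n)/(2*n))
a = 16 (a = 4**2 = 16)
(d(D, 5)*G(-5))*3 - a = (1*((1/2)*(-2 - 5)/(-5)))*3 - 1*16 = (1*((1/2)*(-1/5)*(-7)))*3 - 16 = (1*(7/10))*3 - 16 = (7/10)*3 - 16 = 21/10 - 16 = -139/10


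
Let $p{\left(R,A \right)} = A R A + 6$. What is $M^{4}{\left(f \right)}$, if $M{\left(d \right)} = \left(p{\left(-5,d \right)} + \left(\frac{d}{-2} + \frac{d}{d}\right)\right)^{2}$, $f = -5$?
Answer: $\frac{8107665808844335041}{256} \approx 3.1671 \cdot 10^{16}$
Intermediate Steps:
$p{\left(R,A \right)} = 6 + R A^{2}$ ($p{\left(R,A \right)} = R A^{2} + 6 = 6 + R A^{2}$)
$M{\left(d \right)} = \left(7 - 5 d^{2} - \frac{d}{2}\right)^{2}$ ($M{\left(d \right)} = \left(\left(6 - 5 d^{2}\right) + \left(\frac{d}{-2} + \frac{d}{d}\right)\right)^{2} = \left(\left(6 - 5 d^{2}\right) + \left(d \left(- \frac{1}{2}\right) + 1\right)\right)^{2} = \left(\left(6 - 5 d^{2}\right) - \left(-1 + \frac{d}{2}\right)\right)^{2} = \left(7 - 5 d^{2} - \frac{d}{2}\right)^{2}$)
$M^{4}{\left(f \right)} = \left(\frac{\left(-14 - 5 + 10 \left(-5\right)^{2}\right)^{2}}{4}\right)^{4} = \left(\frac{\left(-14 - 5 + 10 \cdot 25\right)^{2}}{4}\right)^{4} = \left(\frac{\left(-14 - 5 + 250\right)^{2}}{4}\right)^{4} = \left(\frac{231^{2}}{4}\right)^{4} = \left(\frac{1}{4} \cdot 53361\right)^{4} = \left(\frac{53361}{4}\right)^{4} = \frac{8107665808844335041}{256}$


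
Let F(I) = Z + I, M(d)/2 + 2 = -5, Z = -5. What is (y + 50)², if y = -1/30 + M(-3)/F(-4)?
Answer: 21501769/8100 ≈ 2654.5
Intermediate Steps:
M(d) = -14 (M(d) = -4 + 2*(-5) = -4 - 10 = -14)
F(I) = -5 + I
y = 137/90 (y = -1/30 - 14/(-5 - 4) = -1*1/30 - 14/(-9) = -1/30 - 14*(-⅑) = -1/30 + 14/9 = 137/90 ≈ 1.5222)
(y + 50)² = (137/90 + 50)² = (4637/90)² = 21501769/8100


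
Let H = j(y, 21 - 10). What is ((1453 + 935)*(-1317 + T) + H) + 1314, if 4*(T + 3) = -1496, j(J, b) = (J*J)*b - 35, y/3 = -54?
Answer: -3755309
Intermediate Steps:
y = -162 (y = 3*(-54) = -162)
j(J, b) = -35 + b*J² (j(J, b) = J²*b - 35 = b*J² - 35 = -35 + b*J²)
T = -377 (T = -3 + (¼)*(-1496) = -3 - 374 = -377)
H = 288649 (H = -35 + (21 - 10)*(-162)² = -35 + 11*26244 = -35 + 288684 = 288649)
((1453 + 935)*(-1317 + T) + H) + 1314 = ((1453 + 935)*(-1317 - 377) + 288649) + 1314 = (2388*(-1694) + 288649) + 1314 = (-4045272 + 288649) + 1314 = -3756623 + 1314 = -3755309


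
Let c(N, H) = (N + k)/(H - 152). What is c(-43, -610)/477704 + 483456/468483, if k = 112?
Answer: 19553666980329/18948078523376 ≈ 1.0320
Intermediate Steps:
c(N, H) = (112 + N)/(-152 + H) (c(N, H) = (N + 112)/(H - 152) = (112 + N)/(-152 + H))
c(-43, -610)/477704 + 483456/468483 = ((112 - 43)/(-152 - 610))/477704 + 483456/468483 = (69/(-762))*(1/477704) + 483456*(1/468483) = -1/762*69*(1/477704) + 161152/156161 = -23/254*1/477704 + 161152/156161 = -23/121336816 + 161152/156161 = 19553666980329/18948078523376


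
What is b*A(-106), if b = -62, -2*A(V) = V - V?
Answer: 0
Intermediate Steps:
A(V) = 0 (A(V) = -(V - V)/2 = -1/2*0 = 0)
b*A(-106) = -62*0 = 0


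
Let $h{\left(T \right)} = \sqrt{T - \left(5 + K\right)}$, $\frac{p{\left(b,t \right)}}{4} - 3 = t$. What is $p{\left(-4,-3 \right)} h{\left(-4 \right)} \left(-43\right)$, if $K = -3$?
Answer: $0$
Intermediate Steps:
$p{\left(b,t \right)} = 12 + 4 t$
$h{\left(T \right)} = \sqrt{-2 + T}$ ($h{\left(T \right)} = \sqrt{T - 2} = \sqrt{-2 + T}$)
$p{\left(-4,-3 \right)} h{\left(-4 \right)} \left(-43\right) = \left(12 + 4 \left(-3\right)\right) \sqrt{-2 - 4} \left(-43\right) = \left(12 - 12\right) \sqrt{-6} \left(-43\right) = 0 i \sqrt{6} \left(-43\right) = 0 \left(-43\right) = 0$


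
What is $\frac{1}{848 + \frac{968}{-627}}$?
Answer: $\frac{57}{48248} \approx 0.0011814$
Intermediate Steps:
$\frac{1}{848 + \frac{968}{-627}} = \frac{1}{848 + 968 \left(- \frac{1}{627}\right)} = \frac{1}{848 - \frac{88}{57}} = \frac{1}{\frac{48248}{57}} = \frac{57}{48248}$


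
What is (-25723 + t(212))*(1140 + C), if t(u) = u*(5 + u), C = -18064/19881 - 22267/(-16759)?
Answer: 7706204622168791/333185679 ≈ 2.3129e+7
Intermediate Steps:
C = 139955651/333185679 (C = -18064*1/19881 - 22267*(-1/16759) = -18064/19881 + 22267/16759 = 139955651/333185679 ≈ 0.42005)
(-25723 + t(212))*(1140 + C) = (-25723 + 212*(5 + 212))*(1140 + 139955651/333185679) = (-25723 + 212*217)*(379971629711/333185679) = (-25723 + 46004)*(379971629711/333185679) = 20281*(379971629711/333185679) = 7706204622168791/333185679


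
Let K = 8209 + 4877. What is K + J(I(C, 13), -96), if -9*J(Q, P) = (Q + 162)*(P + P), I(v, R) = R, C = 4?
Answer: 50458/3 ≈ 16819.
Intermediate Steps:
J(Q, P) = -2*P*(162 + Q)/9 (J(Q, P) = -(Q + 162)*(P + P)/9 = -(162 + Q)*2*P/9 = -2*P*(162 + Q)/9)
K = 13086
K + J(I(C, 13), -96) = 13086 - 2/9*(-96)*(162 + 13) = 13086 - 2/9*(-96)*175 = 13086 + 11200/3 = 50458/3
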